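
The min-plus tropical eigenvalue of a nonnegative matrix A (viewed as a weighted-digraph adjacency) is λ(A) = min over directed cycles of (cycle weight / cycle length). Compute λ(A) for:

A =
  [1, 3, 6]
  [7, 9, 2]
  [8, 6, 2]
λ(A) = 1

Enumerate directed cycles and compute their means (weight / length). Sample:
  cycle 0 → 0: weight = 1, length = 1, mean = 1/1 ≈ 1.000
  cycle 1 → 1: weight = 9, length = 1, mean = 9/1 ≈ 9.000
  cycle 2 → 2: weight = 2, length = 1, mean = 2/1 ≈ 2.000
  cycle 0 → 1 → 0: weight = 10, length = 2, mean = 10/2 ≈ 5.000
  cycle 0 → 2 → 0: weight = 14, length = 2, mean = 14/2 ≈ 7.000
  cycle 1 → 0 → 1: weight = 10, length = 2, mean = 10/2 ≈ 5.000
Minimum mean = 1.000, attained e.g. along the cycle 0 → 0 with weight 1 and length 1. So λ(A) = 1/1 = 1.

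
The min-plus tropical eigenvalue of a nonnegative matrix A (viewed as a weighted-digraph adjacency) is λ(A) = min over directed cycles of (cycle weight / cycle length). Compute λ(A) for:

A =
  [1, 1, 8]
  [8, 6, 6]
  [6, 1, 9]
λ(A) = 1

Enumerate directed cycles and compute their means (weight / length). Sample:
  cycle 0 → 0: weight = 1, length = 1, mean = 1/1 ≈ 1.000
  cycle 1 → 1: weight = 6, length = 1, mean = 6/1 ≈ 6.000
  cycle 2 → 2: weight = 9, length = 1, mean = 9/1 ≈ 9.000
  cycle 0 → 1 → 0: weight = 9, length = 2, mean = 9/2 ≈ 4.500
  cycle 0 → 2 → 0: weight = 14, length = 2, mean = 14/2 ≈ 7.000
  cycle 1 → 0 → 1: weight = 9, length = 2, mean = 9/2 ≈ 4.500
Minimum mean = 1.000, attained e.g. along the cycle 0 → 0 with weight 1 and length 1. So λ(A) = 1/1 = 1.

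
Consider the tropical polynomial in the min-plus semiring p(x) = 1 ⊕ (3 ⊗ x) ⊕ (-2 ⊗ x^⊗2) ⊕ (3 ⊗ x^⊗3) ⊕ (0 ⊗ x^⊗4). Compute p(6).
p(6) = 1

A tropical monomial a ⊗ x^⊗i evaluates to a + i · x. Evaluating each term at x = 6:
  Term 0 contributes 1 + 0 · 6 = 1
  Term 1 contributes 3 + 1 · 6 = 9
  Term 2 contributes -2 + 2 · 6 = 10
  Term 3 contributes 3 + 3 · 6 = 21
  Term 4 contributes 0 + 4 · 6 = 24
p(6) = ⊕ of these = min[1, 9, 10, 21, 24] = 1.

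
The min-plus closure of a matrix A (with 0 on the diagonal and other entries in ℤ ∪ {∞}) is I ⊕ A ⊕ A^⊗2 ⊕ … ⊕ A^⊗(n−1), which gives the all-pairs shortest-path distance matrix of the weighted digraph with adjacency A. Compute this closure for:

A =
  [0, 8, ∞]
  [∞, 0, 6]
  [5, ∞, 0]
Closure =
  [0, 8, 14]
  [11, 0, 6]
  [5, 13, 0]

This is the Floyd-Warshall all-pairs shortest-path computation. For each intermediate vertex k = 0, 1, …, 2, update dist[i][j] ← min(dist[i][j], dist[i][k] + dist[k][j]). The final matrix gives, for each (i, j), the minimum total weight of any directed path from i to j (possibly empty when i = j).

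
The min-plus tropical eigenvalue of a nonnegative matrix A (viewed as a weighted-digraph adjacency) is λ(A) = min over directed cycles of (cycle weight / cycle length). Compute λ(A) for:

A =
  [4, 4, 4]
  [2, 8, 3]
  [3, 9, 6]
λ(A) = 3

Enumerate directed cycles and compute their means (weight / length). Sample:
  cycle 0 → 0: weight = 4, length = 1, mean = 4/1 ≈ 4.000
  cycle 1 → 1: weight = 8, length = 1, mean = 8/1 ≈ 8.000
  cycle 2 → 2: weight = 6, length = 1, mean = 6/1 ≈ 6.000
  cycle 0 → 1 → 0: weight = 6, length = 2, mean = 6/2 ≈ 3.000
  cycle 0 → 2 → 0: weight = 7, length = 2, mean = 7/2 ≈ 3.500
  cycle 1 → 0 → 1: weight = 6, length = 2, mean = 6/2 ≈ 3.000
Minimum mean = 3.000, attained e.g. along the cycle 0 → 1 → 0 with weight 6 and length 2. So λ(A) = 6/2 = 3.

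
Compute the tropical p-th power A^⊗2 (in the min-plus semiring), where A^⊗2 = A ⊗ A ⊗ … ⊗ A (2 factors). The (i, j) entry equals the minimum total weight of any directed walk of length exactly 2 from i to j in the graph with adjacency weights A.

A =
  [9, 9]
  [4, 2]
A^⊗2 =
  [13, 11]
  [6, 4]

Each entry (A^⊗2)_ij equals the minimum over all length-2 walks i = v_0 → v_1 → … → v_2 = j of Σ_t A[v_t][v_{t+1}]. For example, for (i, j) = (0, 1) we minimise over 2 possible intermediate vertex sequences; the minimum is 11, attained along the walk 0 → 1 → 1.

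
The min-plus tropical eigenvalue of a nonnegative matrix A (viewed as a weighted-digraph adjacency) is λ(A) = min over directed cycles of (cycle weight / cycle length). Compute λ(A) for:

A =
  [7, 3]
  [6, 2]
λ(A) = 2

Enumerate directed cycles and compute their means (weight / length). Sample:
  cycle 0 → 0: weight = 7, length = 1, mean = 7/1 ≈ 7.000
  cycle 1 → 1: weight = 2, length = 1, mean = 2/1 ≈ 2.000
  cycle 0 → 1 → 0: weight = 9, length = 2, mean = 9/2 ≈ 4.500
  cycle 1 → 0 → 1: weight = 9, length = 2, mean = 9/2 ≈ 4.500
Minimum mean = 2.000, attained e.g. along the cycle 1 → 1 with weight 2 and length 1. So λ(A) = 2/1 = 2.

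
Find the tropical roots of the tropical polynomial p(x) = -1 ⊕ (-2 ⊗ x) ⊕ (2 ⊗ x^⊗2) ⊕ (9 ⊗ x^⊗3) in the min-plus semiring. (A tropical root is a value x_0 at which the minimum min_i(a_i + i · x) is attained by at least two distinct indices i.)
Roots: {-7, -4, 1}

Each tropical root is a break point of the lower envelope of the lines y = a_i + i · x (there are 4 lines, with slopes 0, 1, ..., 3). Only the lines that attain the minimum somewhere contribute to roots; other lines are dominated. Here the surviving (envelope) indices are i = 3, i = 2, i = 1, i = 0.
Intersections between consecutive envelope lines give the roots: for adjacent envelope indices i < j the intersection is x = (a_i − a_j) / (j − i). Reading off the sorted break points: {-7, -4, 1}.
Verification: at each break x_0, at least two indices attain the minimum of min_i(a_i + i · x_0).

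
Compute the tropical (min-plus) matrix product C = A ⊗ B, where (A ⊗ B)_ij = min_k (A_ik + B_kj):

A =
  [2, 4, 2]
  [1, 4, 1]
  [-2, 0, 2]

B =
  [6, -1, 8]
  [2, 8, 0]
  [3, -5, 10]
A ⊗ B =
  [5, -3, 4]
  [4, -4, 4]
  [2, -3, 0]

Apply the min-plus product entry-by-entry:
  C[0][0] = min over k of (A[0][0] + B[0][0] = 2 + 6 = 8, A[0][1] + B[1][0] = 4 + 2 = 6, A[0][2] + B[2][0] = 2 + 3 = 5) = 5 (attained at k = 2)
  C[0][1] = min over k of (A[0][0] + B[0][1] = 2 + -1 = 1, A[0][1] + B[1][1] = 4 + 8 = 12, A[0][2] + B[2][1] = 2 + -5 = -3) = -3 (attained at k = 2)
  C[0][2] = min over k of (A[0][0] + B[0][2] = 2 + 8 = 10, A[0][1] + B[1][2] = 4 + 0 = 4, A[0][2] + B[2][2] = 2 + 10 = 12) = 4 (attained at k = 1)
  C[1][0] = min over k of (A[1][0] + B[0][0] = 1 + 6 = 7, A[1][1] + B[1][0] = 4 + 2 = 6, A[1][2] + B[2][0] = 1 + 3 = 4) = 4 (attained at k = 2)
  C[1][1] = min over k of (A[1][0] + B[0][1] = 1 + -1 = 0, A[1][1] + B[1][1] = 4 + 8 = 12, A[1][2] + B[2][1] = 1 + -5 = -4) = -4 (attained at k = 2)
  C[1][2] = min over k of (A[1][0] + B[0][2] = 1 + 8 = 9, A[1][1] + B[1][2] = 4 + 0 = 4, A[1][2] + B[2][2] = 1 + 10 = 11) = 4 (attained at k = 1)
  C[2][0] = min over k of (A[2][0] + B[0][0] = -2 + 6 = 4, A[2][1] + B[1][0] = 0 + 2 = 2, A[2][2] + B[2][0] = 2 + 3 = 5) = 2 (attained at k = 1)
  C[2][1] = min over k of (A[2][0] + B[0][1] = -2 + -1 = -3, A[2][1] + B[1][1] = 0 + 8 = 8, A[2][2] + B[2][1] = 2 + -5 = -3) = -3 (attained at k = 0)
  C[2][2] = min over k of (A[2][0] + B[0][2] = -2 + 8 = 6, A[2][1] + B[1][2] = 0 + 0 = 0, A[2][2] + B[2][2] = 2 + 10 = 12) = 0 (attained at k = 1)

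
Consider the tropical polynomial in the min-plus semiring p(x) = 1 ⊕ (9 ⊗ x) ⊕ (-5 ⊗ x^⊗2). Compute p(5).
p(5) = 1

A tropical monomial a ⊗ x^⊗i evaluates to a + i · x. Evaluating each term at x = 5:
  Term 0 contributes 1 + 0 · 5 = 1
  Term 1 contributes 9 + 1 · 5 = 14
  Term 2 contributes -5 + 2 · 5 = 5
p(5) = ⊕ of these = min[1, 14, 5] = 1.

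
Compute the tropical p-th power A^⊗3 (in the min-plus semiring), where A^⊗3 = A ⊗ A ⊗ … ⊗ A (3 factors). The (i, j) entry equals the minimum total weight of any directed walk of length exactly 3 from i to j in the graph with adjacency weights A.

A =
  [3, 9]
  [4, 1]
A^⊗3 =
  [9, 11]
  [6, 3]

Each entry (A^⊗3)_ij equals the minimum over all length-3 walks i = v_0 → v_1 → … → v_3 = j of Σ_t A[v_t][v_{t+1}]. For example, for (i, j) = (0, 1) we minimise over 4 possible intermediate vertex sequences; the minimum is 11, attained along the walk 0 → 1 → 1 → 1.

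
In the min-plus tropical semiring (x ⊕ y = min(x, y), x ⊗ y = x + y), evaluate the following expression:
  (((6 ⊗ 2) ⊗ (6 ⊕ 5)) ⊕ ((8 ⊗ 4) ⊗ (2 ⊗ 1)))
(((6 ⊗ 2) ⊗ (6 ⊕ 5)) ⊕ ((8 ⊗ 4) ⊗ (2 ⊗ 1))) = 13

Expand innermost to outermost. Recall ⊕ takes the minimum of its arguments and ⊗ takes their sum. Working out the expression (((6 ⊗ 2) ⊗ (6 ⊕ 5)) ⊕ ((8 ⊗ 4) ⊗ (2 ⊗ 1))) gives 13.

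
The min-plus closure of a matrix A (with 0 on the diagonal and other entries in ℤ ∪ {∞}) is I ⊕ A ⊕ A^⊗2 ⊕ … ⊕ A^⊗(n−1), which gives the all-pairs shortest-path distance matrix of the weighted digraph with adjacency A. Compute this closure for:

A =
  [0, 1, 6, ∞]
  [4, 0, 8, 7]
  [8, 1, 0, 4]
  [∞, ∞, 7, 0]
Closure =
  [0, 1, 6, 8]
  [4, 0, 8, 7]
  [5, 1, 0, 4]
  [12, 8, 7, 0]

This is the Floyd-Warshall all-pairs shortest-path computation. For each intermediate vertex k = 0, 1, …, 3, update dist[i][j] ← min(dist[i][j], dist[i][k] + dist[k][j]). The final matrix gives, for each (i, j), the minimum total weight of any directed path from i to j (possibly empty when i = j).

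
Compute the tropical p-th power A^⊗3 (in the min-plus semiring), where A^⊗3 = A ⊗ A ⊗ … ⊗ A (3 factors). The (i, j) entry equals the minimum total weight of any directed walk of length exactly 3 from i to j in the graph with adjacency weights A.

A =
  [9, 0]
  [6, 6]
A^⊗3 =
  [12, 6]
  [12, 12]

Each entry (A^⊗3)_ij equals the minimum over all length-3 walks i = v_0 → v_1 → … → v_3 = j of Σ_t A[v_t][v_{t+1}]. For example, for (i, j) = (0, 1) we minimise over 4 possible intermediate vertex sequences; the minimum is 6, attained along the walk 0 → 1 → 0 → 1.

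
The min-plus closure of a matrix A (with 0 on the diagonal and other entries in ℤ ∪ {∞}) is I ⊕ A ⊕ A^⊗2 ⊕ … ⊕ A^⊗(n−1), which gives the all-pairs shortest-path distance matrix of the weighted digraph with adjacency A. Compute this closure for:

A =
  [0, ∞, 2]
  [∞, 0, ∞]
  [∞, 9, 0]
Closure =
  [0, 11, 2]
  [∞, 0, ∞]
  [∞, 9, 0]

This is the Floyd-Warshall all-pairs shortest-path computation. For each intermediate vertex k = 0, 1, …, 2, update dist[i][j] ← min(dist[i][j], dist[i][k] + dist[k][j]). The final matrix gives, for each (i, j), the minimum total weight of any directed path from i to j (possibly empty when i = j).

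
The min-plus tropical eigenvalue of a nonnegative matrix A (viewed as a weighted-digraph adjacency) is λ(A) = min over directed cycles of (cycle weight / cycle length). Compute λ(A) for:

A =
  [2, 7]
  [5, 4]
λ(A) = 2

Enumerate directed cycles and compute their means (weight / length). Sample:
  cycle 0 → 0: weight = 2, length = 1, mean = 2/1 ≈ 2.000
  cycle 1 → 1: weight = 4, length = 1, mean = 4/1 ≈ 4.000
  cycle 0 → 1 → 0: weight = 12, length = 2, mean = 12/2 ≈ 6.000
  cycle 1 → 0 → 1: weight = 12, length = 2, mean = 12/2 ≈ 6.000
Minimum mean = 2.000, attained e.g. along the cycle 0 → 0 with weight 2 and length 1. So λ(A) = 2/1 = 2.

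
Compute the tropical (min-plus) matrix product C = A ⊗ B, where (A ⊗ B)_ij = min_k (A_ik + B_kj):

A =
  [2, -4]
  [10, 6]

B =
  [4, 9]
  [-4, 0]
A ⊗ B =
  [-8, -4]
  [2, 6]

Apply the min-plus product entry-by-entry:
  C[0][0] = min over k of (A[0][0] + B[0][0] = 2 + 4 = 6, A[0][1] + B[1][0] = -4 + -4 = -8) = -8 (attained at k = 1)
  C[0][1] = min over k of (A[0][0] + B[0][1] = 2 + 9 = 11, A[0][1] + B[1][1] = -4 + 0 = -4) = -4 (attained at k = 1)
  C[1][0] = min over k of (A[1][0] + B[0][0] = 10 + 4 = 14, A[1][1] + B[1][0] = 6 + -4 = 2) = 2 (attained at k = 1)
  C[1][1] = min over k of (A[1][0] + B[0][1] = 10 + 9 = 19, A[1][1] + B[1][1] = 6 + 0 = 6) = 6 (attained at k = 1)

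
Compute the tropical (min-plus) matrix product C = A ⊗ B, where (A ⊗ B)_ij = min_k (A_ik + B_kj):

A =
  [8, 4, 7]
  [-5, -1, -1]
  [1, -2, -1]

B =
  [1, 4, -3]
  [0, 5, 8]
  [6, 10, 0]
A ⊗ B =
  [4, 9, 5]
  [-4, -1, -8]
  [-2, 3, -2]

Apply the min-plus product entry-by-entry:
  C[0][0] = min over k of (A[0][0] + B[0][0] = 8 + 1 = 9, A[0][1] + B[1][0] = 4 + 0 = 4, A[0][2] + B[2][0] = 7 + 6 = 13) = 4 (attained at k = 1)
  C[0][1] = min over k of (A[0][0] + B[0][1] = 8 + 4 = 12, A[0][1] + B[1][1] = 4 + 5 = 9, A[0][2] + B[2][1] = 7 + 10 = 17) = 9 (attained at k = 1)
  C[0][2] = min over k of (A[0][0] + B[0][2] = 8 + -3 = 5, A[0][1] + B[1][2] = 4 + 8 = 12, A[0][2] + B[2][2] = 7 + 0 = 7) = 5 (attained at k = 0)
  C[1][0] = min over k of (A[1][0] + B[0][0] = -5 + 1 = -4, A[1][1] + B[1][0] = -1 + 0 = -1, A[1][2] + B[2][0] = -1 + 6 = 5) = -4 (attained at k = 0)
  C[1][1] = min over k of (A[1][0] + B[0][1] = -5 + 4 = -1, A[1][1] + B[1][1] = -1 + 5 = 4, A[1][2] + B[2][1] = -1 + 10 = 9) = -1 (attained at k = 0)
  C[1][2] = min over k of (A[1][0] + B[0][2] = -5 + -3 = -8, A[1][1] + B[1][2] = -1 + 8 = 7, A[1][2] + B[2][2] = -1 + 0 = -1) = -8 (attained at k = 0)
  C[2][0] = min over k of (A[2][0] + B[0][0] = 1 + 1 = 2, A[2][1] + B[1][0] = -2 + 0 = -2, A[2][2] + B[2][0] = -1 + 6 = 5) = -2 (attained at k = 1)
  C[2][1] = min over k of (A[2][0] + B[0][1] = 1 + 4 = 5, A[2][1] + B[1][1] = -2 + 5 = 3, A[2][2] + B[2][1] = -1 + 10 = 9) = 3 (attained at k = 1)
  C[2][2] = min over k of (A[2][0] + B[0][2] = 1 + -3 = -2, A[2][1] + B[1][2] = -2 + 8 = 6, A[2][2] + B[2][2] = -1 + 0 = -1) = -2 (attained at k = 0)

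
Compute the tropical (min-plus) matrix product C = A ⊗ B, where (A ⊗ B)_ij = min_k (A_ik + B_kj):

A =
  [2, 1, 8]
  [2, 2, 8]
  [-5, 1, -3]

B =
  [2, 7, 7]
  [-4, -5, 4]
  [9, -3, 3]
A ⊗ B =
  [-3, -4, 5]
  [-2, -3, 6]
  [-3, -6, 0]

Apply the min-plus product entry-by-entry:
  C[0][0] = min over k of (A[0][0] + B[0][0] = 2 + 2 = 4, A[0][1] + B[1][0] = 1 + -4 = -3, A[0][2] + B[2][0] = 8 + 9 = 17) = -3 (attained at k = 1)
  C[0][1] = min over k of (A[0][0] + B[0][1] = 2 + 7 = 9, A[0][1] + B[1][1] = 1 + -5 = -4, A[0][2] + B[2][1] = 8 + -3 = 5) = -4 (attained at k = 1)
  C[0][2] = min over k of (A[0][0] + B[0][2] = 2 + 7 = 9, A[0][1] + B[1][2] = 1 + 4 = 5, A[0][2] + B[2][2] = 8 + 3 = 11) = 5 (attained at k = 1)
  C[1][0] = min over k of (A[1][0] + B[0][0] = 2 + 2 = 4, A[1][1] + B[1][0] = 2 + -4 = -2, A[1][2] + B[2][0] = 8 + 9 = 17) = -2 (attained at k = 1)
  C[1][1] = min over k of (A[1][0] + B[0][1] = 2 + 7 = 9, A[1][1] + B[1][1] = 2 + -5 = -3, A[1][2] + B[2][1] = 8 + -3 = 5) = -3 (attained at k = 1)
  C[1][2] = min over k of (A[1][0] + B[0][2] = 2 + 7 = 9, A[1][1] + B[1][2] = 2 + 4 = 6, A[1][2] + B[2][2] = 8 + 3 = 11) = 6 (attained at k = 1)
  C[2][0] = min over k of (A[2][0] + B[0][0] = -5 + 2 = -3, A[2][1] + B[1][0] = 1 + -4 = -3, A[2][2] + B[2][0] = -3 + 9 = 6) = -3 (attained at k = 0)
  C[2][1] = min over k of (A[2][0] + B[0][1] = -5 + 7 = 2, A[2][1] + B[1][1] = 1 + -5 = -4, A[2][2] + B[2][1] = -3 + -3 = -6) = -6 (attained at k = 2)
  C[2][2] = min over k of (A[2][0] + B[0][2] = -5 + 7 = 2, A[2][1] + B[1][2] = 1 + 4 = 5, A[2][2] + B[2][2] = -3 + 3 = 0) = 0 (attained at k = 2)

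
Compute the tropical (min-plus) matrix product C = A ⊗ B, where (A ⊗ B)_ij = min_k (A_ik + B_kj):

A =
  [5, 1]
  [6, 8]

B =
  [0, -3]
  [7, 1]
A ⊗ B =
  [5, 2]
  [6, 3]

Apply the min-plus product entry-by-entry:
  C[0][0] = min over k of (A[0][0] + B[0][0] = 5 + 0 = 5, A[0][1] + B[1][0] = 1 + 7 = 8) = 5 (attained at k = 0)
  C[0][1] = min over k of (A[0][0] + B[0][1] = 5 + -3 = 2, A[0][1] + B[1][1] = 1 + 1 = 2) = 2 (attained at k = 0)
  C[1][0] = min over k of (A[1][0] + B[0][0] = 6 + 0 = 6, A[1][1] + B[1][0] = 8 + 7 = 15) = 6 (attained at k = 0)
  C[1][1] = min over k of (A[1][0] + B[0][1] = 6 + -3 = 3, A[1][1] + B[1][1] = 8 + 1 = 9) = 3 (attained at k = 0)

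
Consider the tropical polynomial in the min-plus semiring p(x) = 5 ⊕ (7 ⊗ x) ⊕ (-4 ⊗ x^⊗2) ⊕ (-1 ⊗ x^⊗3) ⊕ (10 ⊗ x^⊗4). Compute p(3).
p(3) = 2

A tropical monomial a ⊗ x^⊗i evaluates to a + i · x. Evaluating each term at x = 3:
  Term 0 contributes 5 + 0 · 3 = 5
  Term 1 contributes 7 + 1 · 3 = 10
  Term 2 contributes -4 + 2 · 3 = 2
  Term 3 contributes -1 + 3 · 3 = 8
  Term 4 contributes 10 + 4 · 3 = 22
p(3) = ⊕ of these = min[5, 10, 2, 8, 22] = 2.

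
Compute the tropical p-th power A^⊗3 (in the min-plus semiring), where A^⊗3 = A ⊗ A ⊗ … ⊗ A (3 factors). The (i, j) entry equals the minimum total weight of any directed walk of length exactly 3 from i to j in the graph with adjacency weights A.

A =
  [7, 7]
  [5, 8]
A^⊗3 =
  [19, 19]
  [17, 19]

Each entry (A^⊗3)_ij equals the minimum over all length-3 walks i = v_0 → v_1 → … → v_3 = j of Σ_t A[v_t][v_{t+1}]. For example, for (i, j) = (0, 1) we minimise over 4 possible intermediate vertex sequences; the minimum is 19, attained along the walk 0 → 1 → 0 → 1.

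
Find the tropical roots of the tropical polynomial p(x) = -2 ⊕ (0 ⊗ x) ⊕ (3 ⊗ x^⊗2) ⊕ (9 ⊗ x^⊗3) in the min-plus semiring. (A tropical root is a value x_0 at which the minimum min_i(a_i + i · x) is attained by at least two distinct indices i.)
Roots: {-6, -3, -2}

Each tropical root is a break point of the lower envelope of the lines y = a_i + i · x (there are 4 lines, with slopes 0, 1, ..., 3). Only the lines that attain the minimum somewhere contribute to roots; other lines are dominated. Here the surviving (envelope) indices are i = 3, i = 2, i = 1, i = 0.
Intersections between consecutive envelope lines give the roots: for adjacent envelope indices i < j the intersection is x = (a_i − a_j) / (j − i). Reading off the sorted break points: {-6, -3, -2}.
Verification: at each break x_0, at least two indices attain the minimum of min_i(a_i + i · x_0).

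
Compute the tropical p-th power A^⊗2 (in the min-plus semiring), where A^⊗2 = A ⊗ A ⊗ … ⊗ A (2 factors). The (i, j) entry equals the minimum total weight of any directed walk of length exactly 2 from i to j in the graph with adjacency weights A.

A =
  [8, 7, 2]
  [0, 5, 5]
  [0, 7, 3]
A^⊗2 =
  [2, 9, 5]
  [5, 7, 2]
  [3, 7, 2]

Each entry (A^⊗2)_ij equals the minimum over all length-2 walks i = v_0 → v_1 → … → v_2 = j of Σ_t A[v_t][v_{t+1}]. For example, for (i, j) = (0, 2) we minimise over 3 possible intermediate vertex sequences; the minimum is 5, attained along the walk 0 → 2 → 2.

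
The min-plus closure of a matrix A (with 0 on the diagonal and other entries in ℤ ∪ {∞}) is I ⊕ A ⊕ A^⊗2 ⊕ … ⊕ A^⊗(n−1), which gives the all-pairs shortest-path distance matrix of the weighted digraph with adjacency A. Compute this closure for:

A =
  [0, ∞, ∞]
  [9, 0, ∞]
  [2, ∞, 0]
Closure =
  [0, ∞, ∞]
  [9, 0, ∞]
  [2, ∞, 0]

This is the Floyd-Warshall all-pairs shortest-path computation. For each intermediate vertex k = 0, 1, …, 2, update dist[i][j] ← min(dist[i][j], dist[i][k] + dist[k][j]). The final matrix gives, for each (i, j), the minimum total weight of any directed path from i to j (possibly empty when i = j).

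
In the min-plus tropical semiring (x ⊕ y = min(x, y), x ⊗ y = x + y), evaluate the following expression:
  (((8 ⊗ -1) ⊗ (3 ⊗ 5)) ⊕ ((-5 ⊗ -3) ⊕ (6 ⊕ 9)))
(((8 ⊗ -1) ⊗ (3 ⊗ 5)) ⊕ ((-5 ⊗ -3) ⊕ (6 ⊕ 9))) = -8

Expand innermost to outermost. Recall ⊕ takes the minimum of its arguments and ⊗ takes their sum. Working out the expression (((8 ⊗ -1) ⊗ (3 ⊗ 5)) ⊕ ((-5 ⊗ -3) ⊕ (6 ⊕ 9))) gives -8.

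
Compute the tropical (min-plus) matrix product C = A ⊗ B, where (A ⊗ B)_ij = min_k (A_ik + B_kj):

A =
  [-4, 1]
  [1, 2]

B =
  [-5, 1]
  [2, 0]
A ⊗ B =
  [-9, -3]
  [-4, 2]

Apply the min-plus product entry-by-entry:
  C[0][0] = min over k of (A[0][0] + B[0][0] = -4 + -5 = -9, A[0][1] + B[1][0] = 1 + 2 = 3) = -9 (attained at k = 0)
  C[0][1] = min over k of (A[0][0] + B[0][1] = -4 + 1 = -3, A[0][1] + B[1][1] = 1 + 0 = 1) = -3 (attained at k = 0)
  C[1][0] = min over k of (A[1][0] + B[0][0] = 1 + -5 = -4, A[1][1] + B[1][0] = 2 + 2 = 4) = -4 (attained at k = 0)
  C[1][1] = min over k of (A[1][0] + B[0][1] = 1 + 1 = 2, A[1][1] + B[1][1] = 2 + 0 = 2) = 2 (attained at k = 0)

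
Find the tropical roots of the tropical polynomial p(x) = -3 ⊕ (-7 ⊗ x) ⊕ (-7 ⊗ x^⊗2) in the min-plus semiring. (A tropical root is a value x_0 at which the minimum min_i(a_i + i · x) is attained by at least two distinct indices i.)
Roots: {0, 4}

Each tropical root is a break point of the lower envelope of the lines y = a_i + i · x (there are 3 lines, with slopes 0, 1, ..., 2). Only the lines that attain the minimum somewhere contribute to roots; other lines are dominated. Here the surviving (envelope) indices are i = 2, i = 1, i = 0.
Intersections between consecutive envelope lines give the roots: for adjacent envelope indices i < j the intersection is x = (a_i − a_j) / (j − i). Reading off the sorted break points: {0, 4}.
Verification: at each break x_0, at least two indices attain the minimum of min_i(a_i + i · x_0).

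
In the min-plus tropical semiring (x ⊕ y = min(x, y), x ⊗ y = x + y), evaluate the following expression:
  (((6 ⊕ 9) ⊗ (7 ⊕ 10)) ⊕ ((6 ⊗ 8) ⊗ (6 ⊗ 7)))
(((6 ⊕ 9) ⊗ (7 ⊕ 10)) ⊕ ((6 ⊗ 8) ⊗ (6 ⊗ 7))) = 13

Expand innermost to outermost. Recall ⊕ takes the minimum of its arguments and ⊗ takes their sum. Working out the expression (((6 ⊕ 9) ⊗ (7 ⊕ 10)) ⊕ ((6 ⊗ 8) ⊗ (6 ⊗ 7))) gives 13.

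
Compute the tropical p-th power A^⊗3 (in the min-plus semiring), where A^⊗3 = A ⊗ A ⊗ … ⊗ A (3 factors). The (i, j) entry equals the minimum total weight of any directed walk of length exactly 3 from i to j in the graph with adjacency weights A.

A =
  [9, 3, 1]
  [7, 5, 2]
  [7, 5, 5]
A^⊗3 =
  [12, 10, 8]
  [14, 12, 9]
  [14, 12, 12]

Each entry (A^⊗3)_ij equals the minimum over all length-3 walks i = v_0 → v_1 → … → v_3 = j of Σ_t A[v_t][v_{t+1}]. For example, for (i, j) = (0, 2) we minimise over 9 possible intermediate vertex sequences; the minimum is 8, attained along the walk 0 → 2 → 1 → 2.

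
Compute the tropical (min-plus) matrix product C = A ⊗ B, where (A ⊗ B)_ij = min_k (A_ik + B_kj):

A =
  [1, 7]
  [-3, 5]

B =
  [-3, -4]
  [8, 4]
A ⊗ B =
  [-2, -3]
  [-6, -7]

Apply the min-plus product entry-by-entry:
  C[0][0] = min over k of (A[0][0] + B[0][0] = 1 + -3 = -2, A[0][1] + B[1][0] = 7 + 8 = 15) = -2 (attained at k = 0)
  C[0][1] = min over k of (A[0][0] + B[0][1] = 1 + -4 = -3, A[0][1] + B[1][1] = 7 + 4 = 11) = -3 (attained at k = 0)
  C[1][0] = min over k of (A[1][0] + B[0][0] = -3 + -3 = -6, A[1][1] + B[1][0] = 5 + 8 = 13) = -6 (attained at k = 0)
  C[1][1] = min over k of (A[1][0] + B[0][1] = -3 + -4 = -7, A[1][1] + B[1][1] = 5 + 4 = 9) = -7 (attained at k = 0)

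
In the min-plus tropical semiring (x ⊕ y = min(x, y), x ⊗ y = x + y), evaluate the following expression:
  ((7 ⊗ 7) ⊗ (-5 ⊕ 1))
((7 ⊗ 7) ⊗ (-5 ⊕ 1)) = 9

Expand innermost to outermost. Recall ⊕ takes the minimum of its arguments and ⊗ takes their sum. Working out the expression ((7 ⊗ 7) ⊗ (-5 ⊕ 1)) gives 9.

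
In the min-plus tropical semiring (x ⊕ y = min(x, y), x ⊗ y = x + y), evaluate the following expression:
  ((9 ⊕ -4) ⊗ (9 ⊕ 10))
((9 ⊕ -4) ⊗ (9 ⊕ 10)) = 5

Expand innermost to outermost. Recall ⊕ takes the minimum of its arguments and ⊗ takes their sum. Working out the expression ((9 ⊕ -4) ⊗ (9 ⊕ 10)) gives 5.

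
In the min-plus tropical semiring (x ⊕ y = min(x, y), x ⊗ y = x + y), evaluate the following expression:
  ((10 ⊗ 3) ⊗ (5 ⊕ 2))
((10 ⊗ 3) ⊗ (5 ⊕ 2)) = 15

Expand innermost to outermost. Recall ⊕ takes the minimum of its arguments and ⊗ takes their sum. Working out the expression ((10 ⊗ 3) ⊗ (5 ⊕ 2)) gives 15.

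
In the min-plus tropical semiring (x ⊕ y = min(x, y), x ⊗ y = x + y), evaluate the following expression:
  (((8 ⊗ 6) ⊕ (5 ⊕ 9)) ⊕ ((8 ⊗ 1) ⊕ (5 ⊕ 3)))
(((8 ⊗ 6) ⊕ (5 ⊕ 9)) ⊕ ((8 ⊗ 1) ⊕ (5 ⊕ 3))) = 3

Expand innermost to outermost. Recall ⊕ takes the minimum of its arguments and ⊗ takes their sum. Working out the expression (((8 ⊗ 6) ⊕ (5 ⊕ 9)) ⊕ ((8 ⊗ 1) ⊕ (5 ⊕ 3))) gives 3.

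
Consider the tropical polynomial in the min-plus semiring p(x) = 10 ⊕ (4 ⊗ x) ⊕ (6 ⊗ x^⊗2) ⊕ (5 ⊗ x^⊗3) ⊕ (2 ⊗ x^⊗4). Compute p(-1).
p(-1) = -2

A tropical monomial a ⊗ x^⊗i evaluates to a + i · x. Evaluating each term at x = -1:
  Term 0 contributes 10 + 0 · -1 = 10
  Term 1 contributes 4 + 1 · -1 = 3
  Term 2 contributes 6 + 2 · -1 = 4
  Term 3 contributes 5 + 3 · -1 = 2
  Term 4 contributes 2 + 4 · -1 = -2
p(-1) = ⊕ of these = min[10, 3, 4, 2, -2] = -2.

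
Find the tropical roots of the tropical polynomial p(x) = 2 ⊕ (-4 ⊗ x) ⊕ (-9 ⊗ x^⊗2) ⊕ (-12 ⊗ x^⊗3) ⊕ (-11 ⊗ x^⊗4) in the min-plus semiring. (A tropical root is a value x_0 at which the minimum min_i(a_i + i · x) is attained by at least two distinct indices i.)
Roots: {-1, 3, 5, 6}

Each tropical root is a break point of the lower envelope of the lines y = a_i + i · x (there are 5 lines, with slopes 0, 1, ..., 4). Only the lines that attain the minimum somewhere contribute to roots; other lines are dominated. Here the surviving (envelope) indices are i = 4, i = 3, i = 2, i = 1, i = 0.
Intersections between consecutive envelope lines give the roots: for adjacent envelope indices i < j the intersection is x = (a_i − a_j) / (j − i). Reading off the sorted break points: {-1, 3, 5, 6}.
Verification: at each break x_0, at least two indices attain the minimum of min_i(a_i + i · x_0).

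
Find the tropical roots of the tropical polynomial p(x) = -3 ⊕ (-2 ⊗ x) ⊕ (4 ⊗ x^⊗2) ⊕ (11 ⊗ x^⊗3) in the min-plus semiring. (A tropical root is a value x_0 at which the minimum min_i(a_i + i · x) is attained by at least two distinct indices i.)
Roots: {-7, -6, -1}

Each tropical root is a break point of the lower envelope of the lines y = a_i + i · x (there are 4 lines, with slopes 0, 1, ..., 3). Only the lines that attain the minimum somewhere contribute to roots; other lines are dominated. Here the surviving (envelope) indices are i = 3, i = 2, i = 1, i = 0.
Intersections between consecutive envelope lines give the roots: for adjacent envelope indices i < j the intersection is x = (a_i − a_j) / (j − i). Reading off the sorted break points: {-7, -6, -1}.
Verification: at each break x_0, at least two indices attain the minimum of min_i(a_i + i · x_0).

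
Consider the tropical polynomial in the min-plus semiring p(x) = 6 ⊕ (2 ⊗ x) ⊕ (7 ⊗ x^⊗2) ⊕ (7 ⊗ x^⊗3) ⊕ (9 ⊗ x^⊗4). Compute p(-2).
p(-2) = 0

A tropical monomial a ⊗ x^⊗i evaluates to a + i · x. Evaluating each term at x = -2:
  Term 0 contributes 6 + 0 · -2 = 6
  Term 1 contributes 2 + 1 · -2 = 0
  Term 2 contributes 7 + 2 · -2 = 3
  Term 3 contributes 7 + 3 · -2 = 1
  Term 4 contributes 9 + 4 · -2 = 1
p(-2) = ⊕ of these = min[6, 0, 3, 1, 1] = 0.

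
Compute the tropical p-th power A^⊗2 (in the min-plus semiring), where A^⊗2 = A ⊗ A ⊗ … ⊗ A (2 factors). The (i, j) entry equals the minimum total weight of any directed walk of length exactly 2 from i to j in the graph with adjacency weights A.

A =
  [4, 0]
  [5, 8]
A^⊗2 =
  [5, 4]
  [9, 5]

Each entry (A^⊗2)_ij equals the minimum over all length-2 walks i = v_0 → v_1 → … → v_2 = j of Σ_t A[v_t][v_{t+1}]. For example, for (i, j) = (0, 1) we minimise over 2 possible intermediate vertex sequences; the minimum is 4, attained along the walk 0 → 0 → 1.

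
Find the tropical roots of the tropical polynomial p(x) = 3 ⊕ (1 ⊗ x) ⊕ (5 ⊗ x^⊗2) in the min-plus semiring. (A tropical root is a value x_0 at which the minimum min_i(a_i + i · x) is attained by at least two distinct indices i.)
Roots: {-4, 2}

Each tropical root is a break point of the lower envelope of the lines y = a_i + i · x (there are 3 lines, with slopes 0, 1, ..., 2). Only the lines that attain the minimum somewhere contribute to roots; other lines are dominated. Here the surviving (envelope) indices are i = 2, i = 1, i = 0.
Intersections between consecutive envelope lines give the roots: for adjacent envelope indices i < j the intersection is x = (a_i − a_j) / (j − i). Reading off the sorted break points: {-4, 2}.
Verification: at each break x_0, at least two indices attain the minimum of min_i(a_i + i · x_0).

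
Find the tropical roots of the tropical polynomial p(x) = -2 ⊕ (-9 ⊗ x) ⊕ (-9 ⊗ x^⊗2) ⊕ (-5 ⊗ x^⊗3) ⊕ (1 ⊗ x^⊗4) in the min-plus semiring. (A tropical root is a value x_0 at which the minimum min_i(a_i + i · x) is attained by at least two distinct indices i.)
Roots: {-6, -4, 0, 7}

Each tropical root is a break point of the lower envelope of the lines y = a_i + i · x (there are 5 lines, with slopes 0, 1, ..., 4). Only the lines that attain the minimum somewhere contribute to roots; other lines are dominated. Here the surviving (envelope) indices are i = 4, i = 3, i = 2, i = 1, i = 0.
Intersections between consecutive envelope lines give the roots: for adjacent envelope indices i < j the intersection is x = (a_i − a_j) / (j − i). Reading off the sorted break points: {-6, -4, 0, 7}.
Verification: at each break x_0, at least two indices attain the minimum of min_i(a_i + i · x_0).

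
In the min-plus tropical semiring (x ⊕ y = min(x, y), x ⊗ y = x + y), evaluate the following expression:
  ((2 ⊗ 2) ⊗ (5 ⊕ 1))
((2 ⊗ 2) ⊗ (5 ⊕ 1)) = 5

Expand innermost to outermost. Recall ⊕ takes the minimum of its arguments and ⊗ takes their sum. Working out the expression ((2 ⊗ 2) ⊗ (5 ⊕ 1)) gives 5.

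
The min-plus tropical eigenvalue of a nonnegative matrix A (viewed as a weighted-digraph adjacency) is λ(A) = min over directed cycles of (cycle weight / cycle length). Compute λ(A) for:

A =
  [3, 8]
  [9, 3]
λ(A) = 3

Enumerate directed cycles and compute their means (weight / length). Sample:
  cycle 0 → 0: weight = 3, length = 1, mean = 3/1 ≈ 3.000
  cycle 1 → 1: weight = 3, length = 1, mean = 3/1 ≈ 3.000
  cycle 0 → 1 → 0: weight = 17, length = 2, mean = 17/2 ≈ 8.500
  cycle 1 → 0 → 1: weight = 17, length = 2, mean = 17/2 ≈ 8.500
Minimum mean = 3.000, attained e.g. along the cycle 0 → 0 with weight 3 and length 1. So λ(A) = 3/1 = 3.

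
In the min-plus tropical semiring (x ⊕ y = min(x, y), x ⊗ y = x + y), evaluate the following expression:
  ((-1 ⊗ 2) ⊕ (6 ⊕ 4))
((-1 ⊗ 2) ⊕ (6 ⊕ 4)) = 1

Expand innermost to outermost. Recall ⊕ takes the minimum of its arguments and ⊗ takes their sum. Working out the expression ((-1 ⊗ 2) ⊕ (6 ⊕ 4)) gives 1.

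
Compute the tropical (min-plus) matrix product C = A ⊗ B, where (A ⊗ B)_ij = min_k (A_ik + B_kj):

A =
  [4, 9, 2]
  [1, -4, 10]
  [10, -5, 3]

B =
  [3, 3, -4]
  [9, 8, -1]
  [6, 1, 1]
A ⊗ B =
  [7, 3, 0]
  [4, 4, -5]
  [4, 3, -6]

Apply the min-plus product entry-by-entry:
  C[0][0] = min over k of (A[0][0] + B[0][0] = 4 + 3 = 7, A[0][1] + B[1][0] = 9 + 9 = 18, A[0][2] + B[2][0] = 2 + 6 = 8) = 7 (attained at k = 0)
  C[0][1] = min over k of (A[0][0] + B[0][1] = 4 + 3 = 7, A[0][1] + B[1][1] = 9 + 8 = 17, A[0][2] + B[2][1] = 2 + 1 = 3) = 3 (attained at k = 2)
  C[0][2] = min over k of (A[0][0] + B[0][2] = 4 + -4 = 0, A[0][1] + B[1][2] = 9 + -1 = 8, A[0][2] + B[2][2] = 2 + 1 = 3) = 0 (attained at k = 0)
  C[1][0] = min over k of (A[1][0] + B[0][0] = 1 + 3 = 4, A[1][1] + B[1][0] = -4 + 9 = 5, A[1][2] + B[2][0] = 10 + 6 = 16) = 4 (attained at k = 0)
  C[1][1] = min over k of (A[1][0] + B[0][1] = 1 + 3 = 4, A[1][1] + B[1][1] = -4 + 8 = 4, A[1][2] + B[2][1] = 10 + 1 = 11) = 4 (attained at k = 0)
  C[1][2] = min over k of (A[1][0] + B[0][2] = 1 + -4 = -3, A[1][1] + B[1][2] = -4 + -1 = -5, A[1][2] + B[2][2] = 10 + 1 = 11) = -5 (attained at k = 1)
  C[2][0] = min over k of (A[2][0] + B[0][0] = 10 + 3 = 13, A[2][1] + B[1][0] = -5 + 9 = 4, A[2][2] + B[2][0] = 3 + 6 = 9) = 4 (attained at k = 1)
  C[2][1] = min over k of (A[2][0] + B[0][1] = 10 + 3 = 13, A[2][1] + B[1][1] = -5 + 8 = 3, A[2][2] + B[2][1] = 3 + 1 = 4) = 3 (attained at k = 1)
  C[2][2] = min over k of (A[2][0] + B[0][2] = 10 + -4 = 6, A[2][1] + B[1][2] = -5 + -1 = -6, A[2][2] + B[2][2] = 3 + 1 = 4) = -6 (attained at k = 1)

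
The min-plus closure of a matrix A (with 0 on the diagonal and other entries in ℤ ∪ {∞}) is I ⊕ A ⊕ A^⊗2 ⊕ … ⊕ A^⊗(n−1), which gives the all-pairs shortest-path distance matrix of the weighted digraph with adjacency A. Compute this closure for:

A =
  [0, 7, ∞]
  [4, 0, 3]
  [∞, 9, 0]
Closure =
  [0, 7, 10]
  [4, 0, 3]
  [13, 9, 0]

This is the Floyd-Warshall all-pairs shortest-path computation. For each intermediate vertex k = 0, 1, …, 2, update dist[i][j] ← min(dist[i][j], dist[i][k] + dist[k][j]). The final matrix gives, for each (i, j), the minimum total weight of any directed path from i to j (possibly empty when i = j).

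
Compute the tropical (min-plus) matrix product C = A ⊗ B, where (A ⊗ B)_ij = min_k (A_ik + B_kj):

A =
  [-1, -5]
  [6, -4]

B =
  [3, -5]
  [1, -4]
A ⊗ B =
  [-4, -9]
  [-3, -8]

Apply the min-plus product entry-by-entry:
  C[0][0] = min over k of (A[0][0] + B[0][0] = -1 + 3 = 2, A[0][1] + B[1][0] = -5 + 1 = -4) = -4 (attained at k = 1)
  C[0][1] = min over k of (A[0][0] + B[0][1] = -1 + -5 = -6, A[0][1] + B[1][1] = -5 + -4 = -9) = -9 (attained at k = 1)
  C[1][0] = min over k of (A[1][0] + B[0][0] = 6 + 3 = 9, A[1][1] + B[1][0] = -4 + 1 = -3) = -3 (attained at k = 1)
  C[1][1] = min over k of (A[1][0] + B[0][1] = 6 + -5 = 1, A[1][1] + B[1][1] = -4 + -4 = -8) = -8 (attained at k = 1)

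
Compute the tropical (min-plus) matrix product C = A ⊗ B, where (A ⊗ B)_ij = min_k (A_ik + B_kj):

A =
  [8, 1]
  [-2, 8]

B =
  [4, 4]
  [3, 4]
A ⊗ B =
  [4, 5]
  [2, 2]

Apply the min-plus product entry-by-entry:
  C[0][0] = min over k of (A[0][0] + B[0][0] = 8 + 4 = 12, A[0][1] + B[1][0] = 1 + 3 = 4) = 4 (attained at k = 1)
  C[0][1] = min over k of (A[0][0] + B[0][1] = 8 + 4 = 12, A[0][1] + B[1][1] = 1 + 4 = 5) = 5 (attained at k = 1)
  C[1][0] = min over k of (A[1][0] + B[0][0] = -2 + 4 = 2, A[1][1] + B[1][0] = 8 + 3 = 11) = 2 (attained at k = 0)
  C[1][1] = min over k of (A[1][0] + B[0][1] = -2 + 4 = 2, A[1][1] + B[1][1] = 8 + 4 = 12) = 2 (attained at k = 0)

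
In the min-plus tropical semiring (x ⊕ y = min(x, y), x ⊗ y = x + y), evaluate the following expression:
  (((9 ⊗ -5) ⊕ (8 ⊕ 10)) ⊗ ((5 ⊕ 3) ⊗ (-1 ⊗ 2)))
(((9 ⊗ -5) ⊕ (8 ⊕ 10)) ⊗ ((5 ⊕ 3) ⊗ (-1 ⊗ 2))) = 8

Expand innermost to outermost. Recall ⊕ takes the minimum of its arguments and ⊗ takes their sum. Working out the expression (((9 ⊗ -5) ⊕ (8 ⊕ 10)) ⊗ ((5 ⊕ 3) ⊗ (-1 ⊗ 2))) gives 8.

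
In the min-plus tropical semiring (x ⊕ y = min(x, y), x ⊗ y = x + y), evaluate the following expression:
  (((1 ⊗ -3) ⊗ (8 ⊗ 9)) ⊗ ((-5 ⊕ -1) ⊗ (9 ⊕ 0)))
(((1 ⊗ -3) ⊗ (8 ⊗ 9)) ⊗ ((-5 ⊕ -1) ⊗ (9 ⊕ 0))) = 10

Expand innermost to outermost. Recall ⊕ takes the minimum of its arguments and ⊗ takes their sum. Working out the expression (((1 ⊗ -3) ⊗ (8 ⊗ 9)) ⊗ ((-5 ⊕ -1) ⊗ (9 ⊕ 0))) gives 10.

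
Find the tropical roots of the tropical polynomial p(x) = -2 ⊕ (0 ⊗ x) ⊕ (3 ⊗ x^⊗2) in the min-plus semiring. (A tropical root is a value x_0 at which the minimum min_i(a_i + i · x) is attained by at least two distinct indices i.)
Roots: {-3, -2}

Each tropical root is a break point of the lower envelope of the lines y = a_i + i · x (there are 3 lines, with slopes 0, 1, ..., 2). Only the lines that attain the minimum somewhere contribute to roots; other lines are dominated. Here the surviving (envelope) indices are i = 2, i = 1, i = 0.
Intersections between consecutive envelope lines give the roots: for adjacent envelope indices i < j the intersection is x = (a_i − a_j) / (j − i). Reading off the sorted break points: {-3, -2}.
Verification: at each break x_0, at least two indices attain the minimum of min_i(a_i + i · x_0).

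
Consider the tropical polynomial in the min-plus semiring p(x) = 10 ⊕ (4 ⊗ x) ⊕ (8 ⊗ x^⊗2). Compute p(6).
p(6) = 10

A tropical monomial a ⊗ x^⊗i evaluates to a + i · x. Evaluating each term at x = 6:
  Term 0 contributes 10 + 0 · 6 = 10
  Term 1 contributes 4 + 1 · 6 = 10
  Term 2 contributes 8 + 2 · 6 = 20
p(6) = ⊕ of these = min[10, 10, 20] = 10.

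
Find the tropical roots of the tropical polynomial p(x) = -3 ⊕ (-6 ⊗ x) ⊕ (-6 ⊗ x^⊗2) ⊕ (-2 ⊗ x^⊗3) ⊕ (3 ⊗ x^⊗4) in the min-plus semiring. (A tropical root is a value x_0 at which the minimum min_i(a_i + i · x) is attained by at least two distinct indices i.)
Roots: {-5, -4, 0, 3}

Each tropical root is a break point of the lower envelope of the lines y = a_i + i · x (there are 5 lines, with slopes 0, 1, ..., 4). Only the lines that attain the minimum somewhere contribute to roots; other lines are dominated. Here the surviving (envelope) indices are i = 4, i = 3, i = 2, i = 1, i = 0.
Intersections between consecutive envelope lines give the roots: for adjacent envelope indices i < j the intersection is x = (a_i − a_j) / (j − i). Reading off the sorted break points: {-5, -4, 0, 3}.
Verification: at each break x_0, at least two indices attain the minimum of min_i(a_i + i · x_0).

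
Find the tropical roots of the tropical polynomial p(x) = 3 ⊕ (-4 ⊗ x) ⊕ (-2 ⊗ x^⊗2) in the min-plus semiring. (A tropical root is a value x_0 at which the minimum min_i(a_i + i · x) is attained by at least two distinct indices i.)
Roots: {-2, 7}

Each tropical root is a break point of the lower envelope of the lines y = a_i + i · x (there are 3 lines, with slopes 0, 1, ..., 2). Only the lines that attain the minimum somewhere contribute to roots; other lines are dominated. Here the surviving (envelope) indices are i = 2, i = 1, i = 0.
Intersections between consecutive envelope lines give the roots: for adjacent envelope indices i < j the intersection is x = (a_i − a_j) / (j − i). Reading off the sorted break points: {-2, 7}.
Verification: at each break x_0, at least two indices attain the minimum of min_i(a_i + i · x_0).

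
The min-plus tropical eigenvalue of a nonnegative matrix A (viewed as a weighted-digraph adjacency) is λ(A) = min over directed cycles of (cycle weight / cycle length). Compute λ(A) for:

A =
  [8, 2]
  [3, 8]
λ(A) = 5/2

Enumerate directed cycles and compute their means (weight / length). Sample:
  cycle 0 → 0: weight = 8, length = 1, mean = 8/1 ≈ 8.000
  cycle 1 → 1: weight = 8, length = 1, mean = 8/1 ≈ 8.000
  cycle 0 → 1 → 0: weight = 5, length = 2, mean = 5/2 ≈ 2.500
  cycle 1 → 0 → 1: weight = 5, length = 2, mean = 5/2 ≈ 2.500
Minimum mean = 2.500, attained e.g. along the cycle 0 → 1 → 0 with weight 5 and length 2. So λ(A) = 5/2 = 5/2.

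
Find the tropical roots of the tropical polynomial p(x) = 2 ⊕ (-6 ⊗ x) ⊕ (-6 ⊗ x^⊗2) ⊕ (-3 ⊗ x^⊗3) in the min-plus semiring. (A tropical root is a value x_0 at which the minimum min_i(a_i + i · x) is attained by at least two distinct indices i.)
Roots: {-3, 0, 8}

Each tropical root is a break point of the lower envelope of the lines y = a_i + i · x (there are 4 lines, with slopes 0, 1, ..., 3). Only the lines that attain the minimum somewhere contribute to roots; other lines are dominated. Here the surviving (envelope) indices are i = 3, i = 2, i = 1, i = 0.
Intersections between consecutive envelope lines give the roots: for adjacent envelope indices i < j the intersection is x = (a_i − a_j) / (j − i). Reading off the sorted break points: {-3, 0, 8}.
Verification: at each break x_0, at least two indices attain the minimum of min_i(a_i + i · x_0).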